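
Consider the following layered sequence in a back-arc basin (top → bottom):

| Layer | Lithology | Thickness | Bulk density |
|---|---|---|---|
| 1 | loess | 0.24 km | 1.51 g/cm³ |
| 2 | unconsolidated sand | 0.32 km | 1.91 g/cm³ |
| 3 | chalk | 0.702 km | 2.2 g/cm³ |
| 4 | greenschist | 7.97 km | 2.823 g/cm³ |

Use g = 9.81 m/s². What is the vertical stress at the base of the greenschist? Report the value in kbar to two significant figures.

loess: 1510 kg/m³ × 9.81 m/s² × 240 m = 3.555×10^6 Pa = 0.03555 kbar
unconsolidated sand: 1910 kg/m³ × 9.81 m/s² × 320 m = 5.996×10^6 Pa = 0.05996 kbar
chalk: 2200 kg/m³ × 9.81 m/s² × 702 m = 1.515×10^7 Pa = 0.1515 kbar
greenschist: 2823 kg/m³ × 9.81 m/s² × 7970 m = 2.207×10^8 Pa = 2.207 kbar
Total = 0.03555 + 0.05996 + 0.1515 + 2.207 = 2.4542 kbar

2.5 kbar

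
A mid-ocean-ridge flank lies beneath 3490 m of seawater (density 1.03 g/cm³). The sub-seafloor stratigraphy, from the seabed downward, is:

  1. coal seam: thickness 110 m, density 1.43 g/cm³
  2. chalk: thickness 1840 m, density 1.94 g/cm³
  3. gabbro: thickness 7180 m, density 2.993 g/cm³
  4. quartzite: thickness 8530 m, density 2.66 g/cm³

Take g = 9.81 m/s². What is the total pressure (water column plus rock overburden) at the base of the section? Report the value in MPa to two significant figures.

510 MPa

seawater: 1030 kg/m³ × 9.81 m/s² × 3490 m = 3.526×10^7 Pa = 35.26 MPa
coal seam: 1430 kg/m³ × 9.81 m/s² × 110 m = 1.543×10^6 Pa = 1.543 MPa
chalk: 1940 kg/m³ × 9.81 m/s² × 1840 m = 3.502×10^7 Pa = 35.02 MPa
gabbro: 2993 kg/m³ × 9.81 m/s² × 7180 m = 2.108×10^8 Pa = 210.8 MPa
quartzite: 2660 kg/m³ × 9.81 m/s² × 8530 m = 2.226×10^8 Pa = 222.6 MPa
Total = 35.26 + 1.543 + 35.02 + 210.8 + 222.6 = 505.23 MPa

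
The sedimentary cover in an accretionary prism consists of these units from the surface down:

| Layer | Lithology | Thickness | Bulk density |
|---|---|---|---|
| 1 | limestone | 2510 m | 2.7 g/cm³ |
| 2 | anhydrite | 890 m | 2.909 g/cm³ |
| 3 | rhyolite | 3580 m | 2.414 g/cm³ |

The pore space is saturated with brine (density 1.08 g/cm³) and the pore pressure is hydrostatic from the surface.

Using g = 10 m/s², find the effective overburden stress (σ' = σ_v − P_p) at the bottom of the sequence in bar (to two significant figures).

1000 bar

Overburden (lithostatic) stress σ_v:
limestone: 2700 kg/m³ × 10 m/s² × 2510 m = 6.777×10^7 Pa = 67.77 MPa
anhydrite: 2909 kg/m³ × 10 m/s² × 890 m = 2.589×10^7 Pa = 25.89 MPa
rhyolite: 2414 kg/m³ × 10 m/s² × 3580 m = 8.642×10^7 Pa = 86.42 MPa
Total = 67.77 + 25.89 + 86.42 = 180.08 MPa
Pore pressure P_p = 1080 kg/m³ × 10 m/s² × 6980 m = 7.538×10^7 Pa = 75.38 MPa
Effective stress σ' = σ_v − P_p = 180.1 − 75.38 = 104.70 MPa = 1047.0 bar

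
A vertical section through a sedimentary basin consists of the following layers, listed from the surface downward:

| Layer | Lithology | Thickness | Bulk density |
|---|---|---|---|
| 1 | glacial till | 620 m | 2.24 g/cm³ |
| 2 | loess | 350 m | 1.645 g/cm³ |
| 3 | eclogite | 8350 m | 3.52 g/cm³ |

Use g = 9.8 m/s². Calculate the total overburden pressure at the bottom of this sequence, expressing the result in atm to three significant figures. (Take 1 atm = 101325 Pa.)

3030 atm

glacial till: 2240 kg/m³ × 9.8 m/s² × 620 m = 1.361×10^7 Pa = 134.3 atm
loess: 1645 kg/m³ × 9.8 m/s² × 350 m = 5.642×10^6 Pa = 55.69 atm
eclogite: 3520 kg/m³ × 9.8 m/s² × 8350 m = 2.880×10^8 Pa = 2843 atm
Total = 134.3 + 55.69 + 2843 = 3032.8 atm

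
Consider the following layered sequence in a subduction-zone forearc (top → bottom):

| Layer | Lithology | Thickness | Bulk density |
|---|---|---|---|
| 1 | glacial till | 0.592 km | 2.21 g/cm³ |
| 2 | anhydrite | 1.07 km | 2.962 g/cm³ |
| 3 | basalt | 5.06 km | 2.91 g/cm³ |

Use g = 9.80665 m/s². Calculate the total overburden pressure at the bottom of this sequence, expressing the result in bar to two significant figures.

glacial till: 2210 kg/m³ × 9.80665 m/s² × 592 m = 1.283×10^7 Pa = 128.3 bar
anhydrite: 2962 kg/m³ × 9.80665 m/s² × 1070 m = 3.108×10^7 Pa = 310.8 bar
basalt: 2910 kg/m³ × 9.80665 m/s² × 5060 m = 1.444×10^8 Pa = 1444 bar
Total = 128.3 + 310.8 + 1444 = 1883.1 bar

1900 bar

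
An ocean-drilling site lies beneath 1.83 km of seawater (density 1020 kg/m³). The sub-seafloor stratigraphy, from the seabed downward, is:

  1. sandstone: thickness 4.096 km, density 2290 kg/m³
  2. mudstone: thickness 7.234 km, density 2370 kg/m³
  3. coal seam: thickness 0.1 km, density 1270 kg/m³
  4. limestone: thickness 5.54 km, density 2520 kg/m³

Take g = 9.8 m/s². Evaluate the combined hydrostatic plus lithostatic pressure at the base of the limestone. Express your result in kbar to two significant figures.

seawater: 1020 kg/m³ × 9.8 m/s² × 1830 m = 1.829×10^7 Pa = 0.1829 kbar
sandstone: 2290 kg/m³ × 9.8 m/s² × 4096 m = 9.192×10^7 Pa = 0.9192 kbar
mudstone: 2370 kg/m³ × 9.8 m/s² × 7234 m = 1.680×10^8 Pa = 1.680 kbar
coal seam: 1270 kg/m³ × 9.8 m/s² × 100 m = 1.245×10^6 Pa = 0.01245 kbar
limestone: 2520 kg/m³ × 9.8 m/s² × 5540 m = 1.368×10^8 Pa = 1.368 kbar
Total = 0.1829 + 0.9192 + 1.680 + 0.01245 + 1.368 = 4.1629 kbar

4.2 kbar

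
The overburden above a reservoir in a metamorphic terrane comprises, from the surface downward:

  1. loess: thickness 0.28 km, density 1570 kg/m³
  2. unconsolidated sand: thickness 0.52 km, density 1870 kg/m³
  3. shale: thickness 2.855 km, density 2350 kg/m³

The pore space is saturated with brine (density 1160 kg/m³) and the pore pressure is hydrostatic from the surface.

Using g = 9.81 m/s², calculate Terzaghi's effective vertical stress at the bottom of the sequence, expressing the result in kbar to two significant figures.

0.38 kbar

Overburden (lithostatic) stress σ_v:
loess: 1570 kg/m³ × 9.81 m/s² × 280 m = 4.312×10^6 Pa = 4.312 MPa
unconsolidated sand: 1870 kg/m³ × 9.81 m/s² × 520 m = 9.539×10^6 Pa = 9.539 MPa
shale: 2350 kg/m³ × 9.81 m/s² × 2855 m = 6.582×10^7 Pa = 65.82 MPa
Total = 4.312 + 9.539 + 65.82 = 79.669 MPa
Pore pressure P_p = 1160 kg/m³ × 9.81 m/s² × 3655 m = 4.159×10^7 Pa = 41.59 MPa
Effective stress σ' = σ_v − P_p = 79.67 − 41.59 = 38.077 MPa = 0.38077 kbar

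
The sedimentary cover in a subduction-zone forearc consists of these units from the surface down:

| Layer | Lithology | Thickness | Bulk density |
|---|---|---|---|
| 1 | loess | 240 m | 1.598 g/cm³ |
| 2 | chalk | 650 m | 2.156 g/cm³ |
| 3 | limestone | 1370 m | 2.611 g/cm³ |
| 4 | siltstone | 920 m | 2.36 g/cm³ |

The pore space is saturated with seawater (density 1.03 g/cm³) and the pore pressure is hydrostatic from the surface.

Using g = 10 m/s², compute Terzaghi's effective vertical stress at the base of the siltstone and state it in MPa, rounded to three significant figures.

42.6 MPa

Overburden (lithostatic) stress σ_v:
loess: 1598 kg/m³ × 10 m/s² × 240 m = 3.835×10^6 Pa = 3.835 MPa
chalk: 2156 kg/m³ × 10 m/s² × 650 m = 1.401×10^7 Pa = 14.01 MPa
limestone: 2611 kg/m³ × 10 m/s² × 1370 m = 3.577×10^7 Pa = 35.77 MPa
siltstone: 2360 kg/m³ × 10 m/s² × 920 m = 2.171×10^7 Pa = 21.71 MPa
Total = 3.835 + 14.01 + 35.77 + 21.71 = 75.332 MPa
Pore pressure P_p = 1030 kg/m³ × 10 m/s² × 3180 m = 3.275×10^7 Pa = 32.75 MPa
Effective stress σ' = σ_v − P_p = 75.33 − 32.75 = 42.578 MPa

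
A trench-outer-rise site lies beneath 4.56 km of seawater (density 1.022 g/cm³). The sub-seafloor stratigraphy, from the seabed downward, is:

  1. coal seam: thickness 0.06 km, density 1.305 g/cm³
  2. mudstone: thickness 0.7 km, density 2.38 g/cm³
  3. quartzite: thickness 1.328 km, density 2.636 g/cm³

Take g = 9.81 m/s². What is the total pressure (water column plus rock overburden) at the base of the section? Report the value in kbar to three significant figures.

0.972 kbar

seawater: 1022 kg/m³ × 9.81 m/s² × 4560 m = 4.572×10^7 Pa = 0.4572 kbar
coal seam: 1305 kg/m³ × 9.81 m/s² × 60 m = 7.681×10^5 Pa = 7.681×10^-3 kbar
mudstone: 2380 kg/m³ × 9.81 m/s² × 700 m = 1.634×10^7 Pa = 0.1634 kbar
quartzite: 2636 kg/m³ × 9.81 m/s² × 1328 m = 3.434×10^7 Pa = 0.3434 kbar
Total = 0.4572 + 7.681×10^-3 + 0.1634 + 0.3434 = 0.97170 kbar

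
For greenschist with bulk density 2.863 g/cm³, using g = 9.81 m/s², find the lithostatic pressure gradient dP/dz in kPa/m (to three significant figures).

dP/dz = ρg = 2863 kg/m³ × 9.81 m/s² = 28086 Pa/m
= 28086 Pa/m × (1 kPa/m / 1000.0 Pa/m) = 28.086 kPa/m

28.1 kPa/m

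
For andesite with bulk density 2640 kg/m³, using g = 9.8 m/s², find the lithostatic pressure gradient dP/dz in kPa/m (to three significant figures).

dP/dz = ρg = 2640 kg/m³ × 9.8 m/s² = 25872 Pa/m
= 25872 Pa/m × (1 kPa/m / 1000.0 Pa/m) = 25.872 kPa/m

25.9 kPa/m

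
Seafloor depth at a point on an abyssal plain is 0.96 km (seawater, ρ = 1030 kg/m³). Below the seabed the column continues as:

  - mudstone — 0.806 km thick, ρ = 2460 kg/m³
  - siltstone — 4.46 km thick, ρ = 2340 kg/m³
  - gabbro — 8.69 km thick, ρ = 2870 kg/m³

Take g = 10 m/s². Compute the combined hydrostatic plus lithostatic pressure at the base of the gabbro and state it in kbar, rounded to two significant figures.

3.8 kbar

seawater: 1030 kg/m³ × 10 m/s² × 960 m = 9.888×10^6 Pa = 0.09888 kbar
mudstone: 2460 kg/m³ × 10 m/s² × 806 m = 1.983×10^7 Pa = 0.1983 kbar
siltstone: 2340 kg/m³ × 10 m/s² × 4460 m = 1.044×10^8 Pa = 1.044 kbar
gabbro: 2870 kg/m³ × 10 m/s² × 8690 m = 2.494×10^8 Pa = 2.494 kbar
Total = 0.09888 + 0.1983 + 1.044 + 2.494 = 3.8348 kbar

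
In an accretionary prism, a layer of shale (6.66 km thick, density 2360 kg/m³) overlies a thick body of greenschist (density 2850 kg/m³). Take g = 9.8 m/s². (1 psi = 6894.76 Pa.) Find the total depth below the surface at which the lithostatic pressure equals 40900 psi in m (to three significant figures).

Pressure at base of upper layers: 2360×9.8×6660 = 1.540×10^8 Pa = 22341 psi
Remaining pressure to be supplied by greenschist: 2.820×10^8 − 1.540×10^8 = 1.280×10^8 Pa
Additional depth in greenschist = 1.280×10^8 Pa / (2850 kg/m³ × 9.8 m/s²) = 4581.6 m
Total depth = 6660 m + 4581.6 m = 11242 m

11200 m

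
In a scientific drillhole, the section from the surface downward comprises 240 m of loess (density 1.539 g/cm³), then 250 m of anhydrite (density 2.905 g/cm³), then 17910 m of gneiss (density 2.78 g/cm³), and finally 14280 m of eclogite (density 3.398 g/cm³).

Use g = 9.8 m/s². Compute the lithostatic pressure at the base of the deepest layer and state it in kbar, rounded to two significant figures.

9.7 kbar

loess: 1539 kg/m³ × 9.8 m/s² × 240 m = 3.620×10^6 Pa = 0.03620 kbar
anhydrite: 2905 kg/m³ × 9.8 m/s² × 250 m = 7.117×10^6 Pa = 0.07117 kbar
gneiss: 2780 kg/m³ × 9.8 m/s² × 17910 m = 4.879×10^8 Pa = 4.879 kbar
eclogite: 3398 kg/m³ × 9.8 m/s² × 14280 m = 4.755×10^8 Pa = 4.755 kbar
Total = 0.03620 + 0.07117 + 4.879 + 4.755 = 9.7421 kbar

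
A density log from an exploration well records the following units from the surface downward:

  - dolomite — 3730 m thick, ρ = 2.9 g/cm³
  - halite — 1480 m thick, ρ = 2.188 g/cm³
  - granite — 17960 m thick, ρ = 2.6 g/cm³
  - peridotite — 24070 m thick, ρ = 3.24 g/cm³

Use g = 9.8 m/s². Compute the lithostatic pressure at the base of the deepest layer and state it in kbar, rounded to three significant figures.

13.6 kbar

dolomite: 2900 kg/m³ × 9.8 m/s² × 3730 m = 1.060×10^8 Pa = 1.060 kbar
halite: 2188 kg/m³ × 9.8 m/s² × 1480 m = 3.173×10^7 Pa = 0.3173 kbar
granite: 2600 kg/m³ × 9.8 m/s² × 17960 m = 4.576×10^8 Pa = 4.576 kbar
peridotite: 3240 kg/m³ × 9.8 m/s² × 24070 m = 7.643×10^8 Pa = 7.643 kbar
Total = 1.060 + 0.3173 + 4.576 + 7.643 = 13.596 kbar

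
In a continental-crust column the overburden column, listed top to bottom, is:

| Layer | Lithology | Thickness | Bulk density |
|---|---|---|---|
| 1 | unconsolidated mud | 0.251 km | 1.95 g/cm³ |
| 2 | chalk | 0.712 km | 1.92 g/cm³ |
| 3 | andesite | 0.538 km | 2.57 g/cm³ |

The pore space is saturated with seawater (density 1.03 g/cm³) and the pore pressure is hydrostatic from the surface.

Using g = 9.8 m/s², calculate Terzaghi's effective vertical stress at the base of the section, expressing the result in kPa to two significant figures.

17000 kPa

Overburden (lithostatic) stress σ_v:
unconsolidated mud: 1950 kg/m³ × 9.8 m/s² × 251 m = 4.797×10^6 Pa = 4.797 MPa
chalk: 1920 kg/m³ × 9.8 m/s² × 712 m = 1.340×10^7 Pa = 13.40 MPa
andesite: 2570 kg/m³ × 9.8 m/s² × 538 m = 1.355×10^7 Pa = 13.55 MPa
Total = 4.797 + 13.40 + 13.55 = 31.744 MPa
Pore pressure P_p = 1030 kg/m³ × 9.8 m/s² × 1501 m = 1.515×10^7 Pa = 15.15 MPa
Effective stress σ' = σ_v − P_p = 31.74 − 15.15 = 16.593 MPa = 16593 kPa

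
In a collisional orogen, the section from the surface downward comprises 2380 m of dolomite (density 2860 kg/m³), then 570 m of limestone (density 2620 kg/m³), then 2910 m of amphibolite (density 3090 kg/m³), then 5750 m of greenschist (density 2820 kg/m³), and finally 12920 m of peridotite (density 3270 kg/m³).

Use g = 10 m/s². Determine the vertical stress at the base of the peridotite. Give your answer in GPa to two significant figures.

0.76 GPa

dolomite: 2860 kg/m³ × 10 m/s² × 2380 m = 6.807×10^7 Pa = 0.06807 GPa
limestone: 2620 kg/m³ × 10 m/s² × 570 m = 1.493×10^7 Pa = 0.01493 GPa
amphibolite: 3090 kg/m³ × 10 m/s² × 2910 m = 8.992×10^7 Pa = 0.08992 GPa
greenschist: 2820 kg/m³ × 10 m/s² × 5750 m = 1.621×10^8 Pa = 0.1621 GPa
peridotite: 3270 kg/m³ × 10 m/s² × 12920 m = 4.225×10^8 Pa = 0.4225 GPa
Total = 0.06807 + 0.01493 + 0.08992 + 0.1621 + 0.4225 = 0.75755 GPa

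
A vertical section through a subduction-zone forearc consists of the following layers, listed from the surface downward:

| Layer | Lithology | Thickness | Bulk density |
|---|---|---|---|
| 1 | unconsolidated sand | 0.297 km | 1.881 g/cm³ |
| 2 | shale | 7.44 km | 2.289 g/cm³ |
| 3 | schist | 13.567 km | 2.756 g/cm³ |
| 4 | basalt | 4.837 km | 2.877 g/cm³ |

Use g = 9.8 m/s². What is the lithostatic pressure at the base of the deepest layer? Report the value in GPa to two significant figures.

0.68 GPa

unconsolidated sand: 1881 kg/m³ × 9.8 m/s² × 297 m = 5.475×10^6 Pa = 5.475×10^-3 GPa
shale: 2289 kg/m³ × 9.8 m/s² × 7440 m = 1.669×10^8 Pa = 0.1669 GPa
schist: 2756 kg/m³ × 9.8 m/s² × 13567 m = 3.664×10^8 Pa = 0.3664 GPa
basalt: 2877 kg/m³ × 9.8 m/s² × 4837 m = 1.364×10^8 Pa = 0.1364 GPa
Total = 5.475×10^-3 + 0.1669 + 0.3664 + 0.1364 = 0.67518 GPa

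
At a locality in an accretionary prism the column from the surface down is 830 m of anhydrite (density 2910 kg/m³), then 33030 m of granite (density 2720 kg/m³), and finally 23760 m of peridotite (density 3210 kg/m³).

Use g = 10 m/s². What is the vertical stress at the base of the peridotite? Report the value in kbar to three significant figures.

16.9 kbar

anhydrite: 2910 kg/m³ × 10 m/s² × 830 m = 2.415×10^7 Pa = 0.2415 kbar
granite: 2720 kg/m³ × 10 m/s² × 33030 m = 8.984×10^8 Pa = 8.984 kbar
peridotite: 3210 kg/m³ × 10 m/s² × 23760 m = 7.627×10^8 Pa = 7.627 kbar
Total = 0.2415 + 8.984 + 7.627 = 16.853 kbar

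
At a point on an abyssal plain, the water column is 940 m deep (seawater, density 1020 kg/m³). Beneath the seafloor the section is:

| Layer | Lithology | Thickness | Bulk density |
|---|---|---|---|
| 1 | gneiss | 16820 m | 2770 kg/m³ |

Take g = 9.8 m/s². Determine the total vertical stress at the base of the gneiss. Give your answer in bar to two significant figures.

seawater: 1020 kg/m³ × 9.8 m/s² × 940 m = 9.396×10^6 Pa = 93.96 bar
gneiss: 2770 kg/m³ × 9.8 m/s² × 16820 m = 4.566×10^8 Pa = 4566 bar
Total = 93.96 + 4566 = 4659.9 bar

4700 bar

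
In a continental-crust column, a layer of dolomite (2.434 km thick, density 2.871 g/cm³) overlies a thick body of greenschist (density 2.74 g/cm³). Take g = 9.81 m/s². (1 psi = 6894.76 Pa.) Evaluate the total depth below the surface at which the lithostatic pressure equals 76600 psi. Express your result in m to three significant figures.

19500 m

Pressure at base of upper layers: 2871×9.81×2434 = 6.855×10^7 Pa = 9943 psi
Remaining pressure to be supplied by greenschist: 5.281×10^8 − 6.855×10^7 = 4.596×10^8 Pa
Additional depth in greenschist = 4.596×10^8 Pa / (2740 kg/m³ × 9.81 m/s²) = 17098 m
Total depth = 2434 m + 17098 m = 19532 m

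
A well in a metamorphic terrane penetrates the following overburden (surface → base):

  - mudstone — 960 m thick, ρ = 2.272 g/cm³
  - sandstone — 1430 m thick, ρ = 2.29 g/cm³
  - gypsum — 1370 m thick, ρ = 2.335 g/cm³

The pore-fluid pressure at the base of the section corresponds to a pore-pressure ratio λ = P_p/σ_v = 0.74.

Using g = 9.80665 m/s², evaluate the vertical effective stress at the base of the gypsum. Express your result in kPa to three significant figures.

22100 kPa

Overburden (lithostatic) stress σ_v:
mudstone: 2272 kg/m³ × 9.80665 m/s² × 960 m = 2.139×10^7 Pa = 21.39 MPa
sandstone: 2290 kg/m³ × 9.80665 m/s² × 1430 m = 3.211×10^7 Pa = 32.11 MPa
gypsum: 2335 kg/m³ × 9.80665 m/s² × 1370 m = 3.137×10^7 Pa = 31.37 MPa
Total = 21.39 + 32.11 + 31.37 = 84.874 MPa
Pore pressure P_p = λ·σ_v = 0.74 × 84.87 MPa = 62.81 MPa
Effective stress σ' = σ_v − P_p = 84.87 − 62.81 = 22.067 MPa = 22067 kPa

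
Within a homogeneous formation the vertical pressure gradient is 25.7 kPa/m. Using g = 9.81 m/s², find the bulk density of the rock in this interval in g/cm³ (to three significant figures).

2.62 g/cm³

ρ = (dP/dz)/g = 25.7 kPa/m / 9.81 m/s² = 25700 Pa/m / 9.81 m/s² = 2619.8 kg/m³
= 2.620 g/cm³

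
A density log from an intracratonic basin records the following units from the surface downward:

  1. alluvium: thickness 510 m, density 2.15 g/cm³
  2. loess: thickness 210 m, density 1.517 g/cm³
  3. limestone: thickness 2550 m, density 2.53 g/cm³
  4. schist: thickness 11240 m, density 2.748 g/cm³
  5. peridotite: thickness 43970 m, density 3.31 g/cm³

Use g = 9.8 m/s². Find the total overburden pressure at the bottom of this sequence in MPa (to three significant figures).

alluvium: 2150 kg/m³ × 9.8 m/s² × 510 m = 1.075×10^7 Pa = 10.75 MPa
loess: 1517 kg/m³ × 9.8 m/s² × 210 m = 3.122×10^6 Pa = 3.122 MPa
limestone: 2530 kg/m³ × 9.8 m/s² × 2550 m = 6.322×10^7 Pa = 63.22 MPa
schist: 2748 kg/m³ × 9.8 m/s² × 11240 m = 3.027×10^8 Pa = 302.7 MPa
peridotite: 3310 kg/m³ × 9.8 m/s² × 43970 m = 1.426×10^9 Pa = 1426 MPa
Total = 10.75 + 3.122 + 63.22 + 302.7 + 1426 = 1806.1 MPa

1810 MPa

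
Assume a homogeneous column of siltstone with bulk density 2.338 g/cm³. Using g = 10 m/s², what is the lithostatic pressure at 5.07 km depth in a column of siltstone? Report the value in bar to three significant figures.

1190 bar

siltstone: 2338 kg/m³ × 10 m/s² × 5070 m = 1.185×10^8 Pa = 1185 bar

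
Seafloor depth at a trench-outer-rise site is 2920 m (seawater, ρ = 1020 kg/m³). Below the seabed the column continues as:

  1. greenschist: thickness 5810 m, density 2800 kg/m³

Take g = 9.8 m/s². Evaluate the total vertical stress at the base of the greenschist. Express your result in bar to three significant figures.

1890 bar

seawater: 1020 kg/m³ × 9.8 m/s² × 2920 m = 2.919×10^7 Pa = 291.9 bar
greenschist: 2800 kg/m³ × 9.8 m/s² × 5810 m = 1.594×10^8 Pa = 1594 bar
Total = 291.9 + 1594 = 1886.1 bar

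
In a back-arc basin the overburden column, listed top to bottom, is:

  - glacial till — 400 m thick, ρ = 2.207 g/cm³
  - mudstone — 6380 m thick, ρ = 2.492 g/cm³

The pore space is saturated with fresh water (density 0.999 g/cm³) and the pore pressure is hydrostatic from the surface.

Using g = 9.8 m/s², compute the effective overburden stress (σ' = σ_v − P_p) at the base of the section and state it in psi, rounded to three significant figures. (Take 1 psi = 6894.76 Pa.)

Overburden (lithostatic) stress σ_v:
glacial till: 2207 kg/m³ × 9.8 m/s² × 400 m = 8.651×10^6 Pa = 8.651 MPa
mudstone: 2492 kg/m³ × 9.8 m/s² × 6380 m = 1.558×10^8 Pa = 155.8 MPa
Total = 8.651 + 155.8 = 164.46 MPa
Pore pressure P_p = 999 kg/m³ × 9.8 m/s² × 6780 m = 6.638×10^7 Pa = 66.38 MPa
Effective stress σ' = σ_v − P_p = 164.5 − 66.38 = 98.084 MPa = 14226 psi

14200 psi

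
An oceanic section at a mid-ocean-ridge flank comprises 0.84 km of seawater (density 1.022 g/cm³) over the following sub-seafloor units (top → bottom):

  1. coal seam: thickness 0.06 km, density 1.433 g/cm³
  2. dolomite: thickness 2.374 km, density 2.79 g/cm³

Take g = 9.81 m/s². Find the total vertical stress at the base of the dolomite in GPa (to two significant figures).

seawater: 1022 kg/m³ × 9.81 m/s² × 840 m = 8.422×10^6 Pa = 8.422×10^-3 GPa
coal seam: 1433 kg/m³ × 9.81 m/s² × 60 m = 8.435×10^5 Pa = 8.435×10^-4 GPa
dolomite: 2790 kg/m³ × 9.81 m/s² × 2374 m = 6.498×10^7 Pa = 0.06498 GPa
Total = 8.422×10^-3 + 8.435×10^-4 + 0.06498 = 0.074241 GPa

0.074 GPa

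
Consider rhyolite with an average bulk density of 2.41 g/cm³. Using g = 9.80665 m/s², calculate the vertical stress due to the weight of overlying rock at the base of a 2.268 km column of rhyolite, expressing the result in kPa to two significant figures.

54000 kPa

rhyolite: 2410 kg/m³ × 9.80665 m/s² × 2268 m = 5.360×10^7 Pa = 53602 kPa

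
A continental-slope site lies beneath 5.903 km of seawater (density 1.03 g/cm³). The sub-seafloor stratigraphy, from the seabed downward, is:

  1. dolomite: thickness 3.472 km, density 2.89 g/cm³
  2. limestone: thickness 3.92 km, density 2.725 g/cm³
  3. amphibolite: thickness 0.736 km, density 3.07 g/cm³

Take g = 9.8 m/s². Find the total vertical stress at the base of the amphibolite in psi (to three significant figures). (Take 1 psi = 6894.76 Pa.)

seawater: 1030 kg/m³ × 9.8 m/s² × 5903 m = 5.958×10^7 Pa = 8642 psi
dolomite: 2890 kg/m³ × 9.8 m/s² × 3472 m = 9.833×10^7 Pa = 14262 psi
limestone: 2725 kg/m³ × 9.8 m/s² × 3920 m = 1.047×10^8 Pa = 15183 psi
amphibolite: 3070 kg/m³ × 9.8 m/s² × 736 m = 2.214×10^7 Pa = 3212 psi
Total = 8642 + 14262 + 15183 + 3212 = 41299 psi

41300 psi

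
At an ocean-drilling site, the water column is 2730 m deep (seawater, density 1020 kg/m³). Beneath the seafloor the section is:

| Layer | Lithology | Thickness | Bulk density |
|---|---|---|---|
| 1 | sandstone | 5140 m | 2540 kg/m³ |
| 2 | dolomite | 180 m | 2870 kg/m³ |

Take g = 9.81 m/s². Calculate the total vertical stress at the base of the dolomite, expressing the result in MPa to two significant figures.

seawater: 1020 kg/m³ × 9.81 m/s² × 2730 m = 2.732×10^7 Pa = 27.32 MPa
sandstone: 2540 kg/m³ × 9.81 m/s² × 5140 m = 1.281×10^8 Pa = 128.1 MPa
dolomite: 2870 kg/m³ × 9.81 m/s² × 180 m = 5.068×10^6 Pa = 5.068 MPa
Total = 27.32 + 128.1 + 5.068 = 160.46 MPa

160 MPa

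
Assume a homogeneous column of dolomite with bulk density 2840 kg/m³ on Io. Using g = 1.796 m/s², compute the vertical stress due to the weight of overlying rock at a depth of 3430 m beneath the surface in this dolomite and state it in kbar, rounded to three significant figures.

0.175 kbar

dolomite: 2840 kg/m³ × 1.796 m/s² × 3430 m = 1.750×10^7 Pa = 0.1750 kbar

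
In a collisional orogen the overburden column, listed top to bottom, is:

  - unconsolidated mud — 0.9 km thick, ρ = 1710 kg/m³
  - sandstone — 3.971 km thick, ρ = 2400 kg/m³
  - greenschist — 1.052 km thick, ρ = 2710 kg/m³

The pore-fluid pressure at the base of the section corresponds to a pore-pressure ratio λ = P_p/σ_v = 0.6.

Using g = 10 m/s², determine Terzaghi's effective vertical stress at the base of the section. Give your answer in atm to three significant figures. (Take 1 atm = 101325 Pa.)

550 atm

Overburden (lithostatic) stress σ_v:
unconsolidated mud: 1710 kg/m³ × 10 m/s² × 900 m = 1.539×10^7 Pa = 15.39 MPa
sandstone: 2400 kg/m³ × 10 m/s² × 3971 m = 9.530×10^7 Pa = 95.30 MPa
greenschist: 2710 kg/m³ × 10 m/s² × 1052 m = 2.851×10^7 Pa = 28.51 MPa
Total = 15.39 + 95.30 + 28.51 = 139.20 MPa
Pore pressure P_p = λ·σ_v = 0.6 × 139.2 MPa = 83.52 MPa
Effective stress σ' = σ_v − P_p = 139.2 − 83.52 = 55.681 MPa = 549.53 atm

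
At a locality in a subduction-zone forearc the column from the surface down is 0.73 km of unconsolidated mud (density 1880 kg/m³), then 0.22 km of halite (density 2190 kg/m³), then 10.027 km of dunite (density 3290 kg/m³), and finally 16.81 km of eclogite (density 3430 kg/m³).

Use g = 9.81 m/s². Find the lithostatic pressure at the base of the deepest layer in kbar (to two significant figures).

9.1 kbar

unconsolidated mud: 1880 kg/m³ × 9.81 m/s² × 730 m = 1.346×10^7 Pa = 0.1346 kbar
halite: 2190 kg/m³ × 9.81 m/s² × 220 m = 4.726×10^6 Pa = 0.04726 kbar
dunite: 3290 kg/m³ × 9.81 m/s² × 10027 m = 3.236×10^8 Pa = 3.236 kbar
eclogite: 3430 kg/m³ × 9.81 m/s² × 16810 m = 5.656×10^8 Pa = 5.656 kbar
Total = 0.1346 + 0.04726 + 3.236 + 5.656 = 9.0744 kbar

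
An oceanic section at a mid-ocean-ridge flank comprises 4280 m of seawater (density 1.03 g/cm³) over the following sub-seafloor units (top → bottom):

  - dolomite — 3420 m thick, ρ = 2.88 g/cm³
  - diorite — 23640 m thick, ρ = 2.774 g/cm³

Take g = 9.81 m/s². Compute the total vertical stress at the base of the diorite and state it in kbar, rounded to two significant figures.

7.8 kbar

seawater: 1030 kg/m³ × 9.81 m/s² × 4280 m = 4.325×10^7 Pa = 0.4325 kbar
dolomite: 2880 kg/m³ × 9.81 m/s² × 3420 m = 9.662×10^7 Pa = 0.9662 kbar
diorite: 2774 kg/m³ × 9.81 m/s² × 23640 m = 6.433×10^8 Pa = 6.433 kbar
Total = 0.4325 + 0.9662 + 6.433 = 7.8318 kbar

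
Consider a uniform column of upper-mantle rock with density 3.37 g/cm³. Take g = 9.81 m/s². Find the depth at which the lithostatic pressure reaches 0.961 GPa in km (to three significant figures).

h = P/(ρg) = 0.961 GPa / (3370 kg/m³ × 9.81 m/s²) = 9.610×10^8 Pa / 33060 Pa/m = 29069 m
= 29.069 km

29.1 km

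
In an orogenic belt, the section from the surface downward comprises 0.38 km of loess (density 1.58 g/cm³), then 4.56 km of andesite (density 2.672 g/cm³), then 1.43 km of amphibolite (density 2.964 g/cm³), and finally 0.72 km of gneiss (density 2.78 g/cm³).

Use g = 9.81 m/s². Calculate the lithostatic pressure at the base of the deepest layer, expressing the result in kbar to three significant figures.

loess: 1580 kg/m³ × 9.81 m/s² × 380 m = 5.890×10^6 Pa = 0.05890 kbar
andesite: 2672 kg/m³ × 9.81 m/s² × 4560 m = 1.195×10^8 Pa = 1.195 kbar
amphibolite: 2964 kg/m³ × 9.81 m/s² × 1430 m = 4.158×10^7 Pa = 0.4158 kbar
gneiss: 2780 kg/m³ × 9.81 m/s² × 720 m = 1.964×10^7 Pa = 0.1964 kbar
Total = 0.05890 + 1.195 + 0.4158 + 0.1964 = 1.8663 kbar

1.87 kbar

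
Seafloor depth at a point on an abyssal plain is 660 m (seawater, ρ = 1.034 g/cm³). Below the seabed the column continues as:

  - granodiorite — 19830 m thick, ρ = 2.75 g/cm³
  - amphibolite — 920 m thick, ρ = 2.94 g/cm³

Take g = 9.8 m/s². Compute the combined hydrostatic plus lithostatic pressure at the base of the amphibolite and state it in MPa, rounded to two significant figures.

seawater: 1034 kg/m³ × 9.8 m/s² × 660 m = 6.688×10^6 Pa = 6.688 MPa
granodiorite: 2750 kg/m³ × 9.8 m/s² × 19830 m = 5.344×10^8 Pa = 534.4 MPa
amphibolite: 2940 kg/m³ × 9.8 m/s² × 920 m = 2.651×10^7 Pa = 26.51 MPa
Total = 6.688 + 534.4 + 26.51 = 567.61 MPa

570 MPa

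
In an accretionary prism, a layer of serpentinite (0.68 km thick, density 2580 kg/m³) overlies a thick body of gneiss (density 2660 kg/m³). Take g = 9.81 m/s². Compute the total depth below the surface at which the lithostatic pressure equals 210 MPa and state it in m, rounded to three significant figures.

8070 m

Pressure at base of upper layers: 2580×9.81×680 = 1.721×10^7 Pa = 17.21 MPa
Remaining pressure to be supplied by gneiss: 2.100×10^8 − 1.721×10^7 = 1.928×10^8 Pa
Additional depth in gneiss = 1.928×10^8 Pa / (2660 kg/m³ × 9.81 m/s²) = 7388.1 m
Total depth = 680 m + 7388.1 m = 8068.1 m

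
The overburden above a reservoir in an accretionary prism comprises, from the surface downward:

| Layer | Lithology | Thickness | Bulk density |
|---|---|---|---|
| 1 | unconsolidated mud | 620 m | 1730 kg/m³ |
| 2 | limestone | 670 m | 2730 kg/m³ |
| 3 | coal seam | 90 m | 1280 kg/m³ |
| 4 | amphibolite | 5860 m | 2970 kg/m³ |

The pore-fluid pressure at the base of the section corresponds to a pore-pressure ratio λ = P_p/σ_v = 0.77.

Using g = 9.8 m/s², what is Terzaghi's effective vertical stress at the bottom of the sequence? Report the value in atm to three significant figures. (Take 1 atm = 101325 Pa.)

Overburden (lithostatic) stress σ_v:
unconsolidated mud: 1730 kg/m³ × 9.8 m/s² × 620 m = 1.051×10^7 Pa = 10.51 MPa
limestone: 2730 kg/m³ × 9.8 m/s² × 670 m = 1.793×10^7 Pa = 17.93 MPa
coal seam: 1280 kg/m³ × 9.8 m/s² × 90 m = 1.129×10^6 Pa = 1.129 MPa
amphibolite: 2970 kg/m³ × 9.8 m/s² × 5860 m = 1.706×10^8 Pa = 170.6 MPa
Total = 10.51 + 17.93 + 1.129 + 170.6 = 200.13 MPa
Pore pressure P_p = λ·σ_v = 0.77 × 200.1 MPa = 154.1 MPa
Effective stress σ' = σ_v − P_p = 200.1 − 154.1 = 46.029 MPa = 454.27 atm

454 atm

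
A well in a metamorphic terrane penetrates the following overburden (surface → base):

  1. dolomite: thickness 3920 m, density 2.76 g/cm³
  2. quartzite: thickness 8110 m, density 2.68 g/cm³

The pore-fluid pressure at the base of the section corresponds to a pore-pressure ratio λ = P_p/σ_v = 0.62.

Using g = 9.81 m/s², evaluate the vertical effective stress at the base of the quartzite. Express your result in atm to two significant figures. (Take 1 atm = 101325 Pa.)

1200 atm

Overburden (lithostatic) stress σ_v:
dolomite: 2760 kg/m³ × 9.81 m/s² × 3920 m = 1.061×10^8 Pa = 106.1 MPa
quartzite: 2680 kg/m³ × 9.81 m/s² × 8110 m = 2.132×10^8 Pa = 213.2 MPa
Total = 106.1 + 213.2 = 319.35 MPa
Pore pressure P_p = λ·σ_v = 0.62 × 319.4 MPa = 198.0 MPa
Effective stress σ' = σ_v − P_p = 319.4 − 198.0 = 121.35 MPa = 1197.7 atm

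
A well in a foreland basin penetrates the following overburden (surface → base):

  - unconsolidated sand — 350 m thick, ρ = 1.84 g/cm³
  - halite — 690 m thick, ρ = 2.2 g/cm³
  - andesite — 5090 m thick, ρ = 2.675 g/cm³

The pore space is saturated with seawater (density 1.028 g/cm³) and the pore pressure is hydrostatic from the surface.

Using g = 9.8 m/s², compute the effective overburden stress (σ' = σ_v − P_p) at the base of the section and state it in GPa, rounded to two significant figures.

0.093 GPa

Overburden (lithostatic) stress σ_v:
unconsolidated sand: 1840 kg/m³ × 9.8 m/s² × 350 m = 6.311×10^6 Pa = 6.311 MPa
halite: 2200 kg/m³ × 9.8 m/s² × 690 m = 1.488×10^7 Pa = 14.88 MPa
andesite: 2675 kg/m³ × 9.8 m/s² × 5090 m = 1.334×10^8 Pa = 133.4 MPa
Total = 6.311 + 14.88 + 133.4 = 154.62 MPa
Pore pressure P_p = 1028 kg/m³ × 9.8 m/s² × 6130 m = 6.176×10^7 Pa = 61.76 MPa
Effective stress σ' = σ_v − P_p = 154.6 − 61.76 = 92.866 MPa = 0.092866 GPa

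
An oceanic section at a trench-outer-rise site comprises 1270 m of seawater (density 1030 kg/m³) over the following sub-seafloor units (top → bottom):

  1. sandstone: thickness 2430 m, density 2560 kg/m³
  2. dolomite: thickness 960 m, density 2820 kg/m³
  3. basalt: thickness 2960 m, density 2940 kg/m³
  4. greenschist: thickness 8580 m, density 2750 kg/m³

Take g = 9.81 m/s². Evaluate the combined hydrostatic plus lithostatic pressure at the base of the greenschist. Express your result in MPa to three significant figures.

417 MPa

seawater: 1030 kg/m³ × 9.81 m/s² × 1270 m = 1.283×10^7 Pa = 12.83 MPa
sandstone: 2560 kg/m³ × 9.81 m/s² × 2430 m = 6.103×10^7 Pa = 61.03 MPa
dolomite: 2820 kg/m³ × 9.81 m/s² × 960 m = 2.656×10^7 Pa = 26.56 MPa
basalt: 2940 kg/m³ × 9.81 m/s² × 2960 m = 8.537×10^7 Pa = 85.37 MPa
greenschist: 2750 kg/m³ × 9.81 m/s² × 8580 m = 2.315×10^8 Pa = 231.5 MPa
Total = 12.83 + 61.03 + 26.56 + 85.37 + 231.5 = 417.25 MPa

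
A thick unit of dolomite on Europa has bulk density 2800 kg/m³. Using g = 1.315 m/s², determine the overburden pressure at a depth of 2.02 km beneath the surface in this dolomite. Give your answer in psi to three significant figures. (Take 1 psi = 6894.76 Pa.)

1080 psi

dolomite: 2800 kg/m³ × 1.315 m/s² × 2020 m = 7.438×10^6 Pa = 1079 psi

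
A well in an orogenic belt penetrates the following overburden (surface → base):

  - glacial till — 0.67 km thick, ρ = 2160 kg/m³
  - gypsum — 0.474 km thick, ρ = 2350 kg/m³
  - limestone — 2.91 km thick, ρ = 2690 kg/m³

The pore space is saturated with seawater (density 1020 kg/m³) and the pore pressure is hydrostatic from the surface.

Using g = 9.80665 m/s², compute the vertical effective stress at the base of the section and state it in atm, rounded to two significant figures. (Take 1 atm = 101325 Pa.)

Overburden (lithostatic) stress σ_v:
glacial till: 2160 kg/m³ × 9.80665 m/s² × 670 m = 1.419×10^7 Pa = 14.19 MPa
gypsum: 2350 kg/m³ × 9.80665 m/s² × 474 m = 1.092×10^7 Pa = 10.92 MPa
limestone: 2690 kg/m³ × 9.80665 m/s² × 2910 m = 7.677×10^7 Pa = 76.77 MPa
Total = 14.19 + 10.92 + 76.77 = 101.88 MPa
Pore pressure P_p = 1020 kg/m³ × 9.80665 m/s² × 4054 m = 4.055×10^7 Pa = 40.55 MPa
Effective stress σ' = σ_v − P_p = 101.9 − 40.55 = 61.330 MPa = 605.28 atm

610 atm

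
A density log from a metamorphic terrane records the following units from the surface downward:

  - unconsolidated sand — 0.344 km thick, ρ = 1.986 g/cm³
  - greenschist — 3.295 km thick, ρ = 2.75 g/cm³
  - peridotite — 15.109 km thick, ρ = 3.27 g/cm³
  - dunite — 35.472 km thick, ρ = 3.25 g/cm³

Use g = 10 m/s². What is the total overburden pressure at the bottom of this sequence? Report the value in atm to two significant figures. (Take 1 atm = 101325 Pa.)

17000 atm

unconsolidated sand: 1986 kg/m³ × 10 m/s² × 344 m = 6.832×10^6 Pa = 67.43 atm
greenschist: 2750 kg/m³ × 10 m/s² × 3295 m = 9.061×10^7 Pa = 894.3 atm
peridotite: 3270 kg/m³ × 10 m/s² × 15109 m = 4.941×10^8 Pa = 4876 atm
dunite: 3250 kg/m³ × 10 m/s² × 35472 m = 1.153×10^9 Pa = 11378 atm
Total = 67.43 + 894.3 + 4876 + 11378 = 17215 atm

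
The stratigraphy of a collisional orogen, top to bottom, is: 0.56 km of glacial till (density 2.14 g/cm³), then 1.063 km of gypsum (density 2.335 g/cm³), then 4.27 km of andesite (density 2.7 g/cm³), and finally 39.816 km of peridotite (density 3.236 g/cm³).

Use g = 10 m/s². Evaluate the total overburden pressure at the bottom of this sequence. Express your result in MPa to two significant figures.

1400 MPa

glacial till: 2140 kg/m³ × 10 m/s² × 560 m = 1.198×10^7 Pa = 11.98 MPa
gypsum: 2335 kg/m³ × 10 m/s² × 1063 m = 2.482×10^7 Pa = 24.82 MPa
andesite: 2700 kg/m³ × 10 m/s² × 4270 m = 1.153×10^8 Pa = 115.3 MPa
peridotite: 3236 kg/m³ × 10 m/s² × 39816 m = 1.288×10^9 Pa = 1288 MPa
Total = 11.98 + 24.82 + 115.3 + 1288 = 1440.5 MPa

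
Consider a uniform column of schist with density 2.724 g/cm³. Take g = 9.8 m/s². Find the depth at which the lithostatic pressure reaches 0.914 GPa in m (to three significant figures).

h = P/(ρg) = 0.914 GPa / (2724 kg/m³ × 9.8 m/s²) = 9.140×10^8 Pa / 26695 Pa/m = 34238 m

34200 m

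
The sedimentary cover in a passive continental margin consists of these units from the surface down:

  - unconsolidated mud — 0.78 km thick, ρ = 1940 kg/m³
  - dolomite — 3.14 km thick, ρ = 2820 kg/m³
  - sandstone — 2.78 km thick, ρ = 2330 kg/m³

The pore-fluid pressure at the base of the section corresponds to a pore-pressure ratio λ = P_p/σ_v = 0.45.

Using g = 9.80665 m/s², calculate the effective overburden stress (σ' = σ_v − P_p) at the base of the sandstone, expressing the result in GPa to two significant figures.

0.091 GPa

Overburden (lithostatic) stress σ_v:
unconsolidated mud: 1940 kg/m³ × 9.80665 m/s² × 780 m = 1.484×10^7 Pa = 14.84 MPa
dolomite: 2820 kg/m³ × 9.80665 m/s² × 3140 m = 8.684×10^7 Pa = 86.84 MPa
sandstone: 2330 kg/m³ × 9.80665 m/s² × 2780 m = 6.352×10^7 Pa = 63.52 MPa
Total = 14.84 + 86.84 + 63.52 = 165.20 MPa
Pore pressure P_p = λ·σ_v = 0.45 × 165.2 MPa = 74.34 MPa
Effective stress σ' = σ_v − P_p = 165.2 − 74.34 = 90.858 MPa = 0.090858 GPa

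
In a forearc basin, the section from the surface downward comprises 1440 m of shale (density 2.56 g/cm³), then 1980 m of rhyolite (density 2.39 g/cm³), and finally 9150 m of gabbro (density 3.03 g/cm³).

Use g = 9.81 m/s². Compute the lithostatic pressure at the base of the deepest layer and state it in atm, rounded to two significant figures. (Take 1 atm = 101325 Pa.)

3500 atm

shale: 2560 kg/m³ × 9.81 m/s² × 1440 m = 3.616×10^7 Pa = 356.9 atm
rhyolite: 2390 kg/m³ × 9.81 m/s² × 1980 m = 4.642×10^7 Pa = 458.2 atm
gabbro: 3030 kg/m³ × 9.81 m/s² × 9150 m = 2.720×10^8 Pa = 2684 atm
Total = 356.9 + 458.2 + 2684 = 3499.3 atm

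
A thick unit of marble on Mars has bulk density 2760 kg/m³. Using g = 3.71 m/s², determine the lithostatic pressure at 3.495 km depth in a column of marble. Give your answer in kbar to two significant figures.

marble: 2760 kg/m³ × 3.71 m/s² × 3495 m = 3.579×10^7 Pa = 0.3579 kbar

0.36 kbar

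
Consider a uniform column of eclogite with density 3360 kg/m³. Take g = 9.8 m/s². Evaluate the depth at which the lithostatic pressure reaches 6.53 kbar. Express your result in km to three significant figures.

19.8 km

h = P/(ρg) = 6.53 kbar / (3360 kg/m³ × 9.8 m/s²) = 6.530×10^8 Pa / 32928 Pa/m = 19831 m
= 19.831 km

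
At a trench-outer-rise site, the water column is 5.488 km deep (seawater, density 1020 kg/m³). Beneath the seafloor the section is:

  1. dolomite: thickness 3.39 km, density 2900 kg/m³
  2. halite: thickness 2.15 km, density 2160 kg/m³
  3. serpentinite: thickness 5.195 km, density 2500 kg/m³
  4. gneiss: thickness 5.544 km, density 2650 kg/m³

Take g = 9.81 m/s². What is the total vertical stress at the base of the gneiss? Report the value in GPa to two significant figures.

0.47 GPa

seawater: 1020 kg/m³ × 9.81 m/s² × 5488 m = 5.491×10^7 Pa = 0.05491 GPa
dolomite: 2900 kg/m³ × 9.81 m/s² × 3390 m = 9.644×10^7 Pa = 0.09644 GPa
halite: 2160 kg/m³ × 9.81 m/s² × 2150 m = 4.556×10^7 Pa = 0.04556 GPa
serpentinite: 2500 kg/m³ × 9.81 m/s² × 5195 m = 1.274×10^8 Pa = 0.1274 GPa
gneiss: 2650 kg/m³ × 9.81 m/s² × 5544 m = 1.441×10^8 Pa = 0.1441 GPa
Total = 0.05491 + 0.09644 + 0.04556 + 0.1274 + 0.1441 = 0.46845 GPa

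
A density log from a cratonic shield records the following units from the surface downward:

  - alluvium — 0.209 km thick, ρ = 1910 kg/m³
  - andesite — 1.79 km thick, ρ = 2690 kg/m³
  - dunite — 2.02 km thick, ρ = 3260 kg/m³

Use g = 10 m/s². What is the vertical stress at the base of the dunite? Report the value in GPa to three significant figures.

0.118 GPa

alluvium: 1910 kg/m³ × 10 m/s² × 209 m = 3.992×10^6 Pa = 3.992×10^-3 GPa
andesite: 2690 kg/m³ × 10 m/s² × 1790 m = 4.815×10^7 Pa = 0.04815 GPa
dunite: 3260 kg/m³ × 10 m/s² × 2020 m = 6.585×10^7 Pa = 0.06585 GPa
Total = 3.992×10^-3 + 0.04815 + 0.06585 = 0.11799 GPa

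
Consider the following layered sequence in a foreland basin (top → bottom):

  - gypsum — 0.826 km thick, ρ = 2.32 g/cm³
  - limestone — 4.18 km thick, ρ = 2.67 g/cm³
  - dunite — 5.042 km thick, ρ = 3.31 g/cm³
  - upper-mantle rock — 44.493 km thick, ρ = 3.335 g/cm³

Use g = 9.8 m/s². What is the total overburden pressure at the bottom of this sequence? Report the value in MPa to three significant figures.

1750 MPa

gypsum: 2320 kg/m³ × 9.8 m/s² × 826 m = 1.878×10^7 Pa = 18.78 MPa
limestone: 2670 kg/m³ × 9.8 m/s² × 4180 m = 1.094×10^8 Pa = 109.4 MPa
dunite: 3310 kg/m³ × 9.8 m/s² × 5042 m = 1.636×10^8 Pa = 163.6 MPa
upper-mantle rock: 3335 kg/m³ × 9.8 m/s² × 44493 m = 1.454×10^9 Pa = 1454 MPa
Total = 18.78 + 109.4 + 163.6 + 1454 = 1745.9 MPa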